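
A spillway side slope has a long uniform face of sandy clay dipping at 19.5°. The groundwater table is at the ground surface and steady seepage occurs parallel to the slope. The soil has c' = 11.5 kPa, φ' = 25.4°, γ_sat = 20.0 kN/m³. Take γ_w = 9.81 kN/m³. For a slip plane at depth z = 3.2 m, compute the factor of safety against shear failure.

FS = 1.25

With seepage parallel to the slope and the water table at the surface, the effective normal stress on the slip plane uses the buoyant unit weight γ' = γ_sat − γ_w while the driving shear stress uses γ_sat:
FS = [c' + γ' z cos²β tanφ'] / [γ_sat z sinβ cosβ]
γ' = 20.0 − 9.81 = 10.19 kN/m³
Numerator = 11.5 + 10.19·3.2·cos²19.5°·tan25.4° = 11.5 + 10.19·3.2·0.8886·0.4748 = 25.258 kPa
Denominator = 20.0·3.2·sin19.5°·cos19.5° = 20.0·3.2·0.3338·0.9426 = 20.138 kPa
FS = 25.258 / 20.138 = 1.254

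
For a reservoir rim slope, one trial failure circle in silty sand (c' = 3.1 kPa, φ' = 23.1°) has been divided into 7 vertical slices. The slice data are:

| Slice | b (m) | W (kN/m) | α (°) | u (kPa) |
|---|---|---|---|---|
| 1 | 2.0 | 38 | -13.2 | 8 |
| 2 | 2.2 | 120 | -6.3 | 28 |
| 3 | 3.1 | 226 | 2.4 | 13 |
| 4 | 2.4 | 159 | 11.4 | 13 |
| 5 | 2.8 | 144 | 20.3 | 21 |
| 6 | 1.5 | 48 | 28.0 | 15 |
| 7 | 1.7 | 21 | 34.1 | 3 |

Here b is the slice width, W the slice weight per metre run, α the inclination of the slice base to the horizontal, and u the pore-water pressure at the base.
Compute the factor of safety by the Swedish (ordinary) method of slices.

FS = 2.51

Ordinary method of slices: FS = Σ[c'·Δl_i + (W_i cosα_i − u_i·Δl_i)·tanφ'] / Σ W_i sinα_i, with Δl_i = b_i / cosα_i.
Slice 1: Δl = 2.0/cos(-13.2°) = 2.054 m; N'_1 = 38·cos(-13.2°) − 8·2.054 = 20.6; c'Δl = 6.37; W sinα = -8.7
Slice 2: Δl = 2.2/cos(-6.3°) = 2.213 m; N'_2 = 120·cos(-6.3°) − 28·2.213 = 57.3; c'Δl = 6.86; W sinα = -13.2
Slice 3: Δl = 3.1/cos2.4° = 3.103 m; N'_3 = 226·cos2.4° − 13·3.103 = 185.5; c'Δl = 9.62; W sinα = 9.5
Slice 4: Δl = 2.4/cos11.4° = 2.448 m; N'_4 = 159·cos11.4° − 13·2.448 = 124.0; c'Δl = 7.59; W sinα = 31.4
Slice 5: Δl = 2.8/cos20.3° = 2.985 m; N'_5 = 144·cos20.3° − 21·2.985 = 72.4; c'Δl = 9.25; W sinα = 50.0
Slice 6: Δl = 1.5/cos28.0° = 1.699 m; N'_6 = 48·cos28.0° − 15·1.699 = 16.9; c'Δl = 5.27; W sinα = 22.5
Slice 7: Δl = 1.7/cos34.1° = 2.053 m; N'_7 = 21·cos34.1° − 3·2.053 = 11.2; c'Δl = 6.36; W sinα = 11.8
Σc'Δl = 51.3 kN/m; ΣN' = 487.9 kN/m; ΣW sinα = 103.3 kN/m
Resisting = 51.3 + 487.9·tan23.1° = 51.3 + 208.1 = 259.4 kN/m
FS = 259.4 / 103.3 = 2.511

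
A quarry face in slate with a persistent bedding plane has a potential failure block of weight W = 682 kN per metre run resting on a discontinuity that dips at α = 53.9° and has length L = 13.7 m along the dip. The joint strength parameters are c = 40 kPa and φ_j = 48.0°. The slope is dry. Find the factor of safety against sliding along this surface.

FS = 1.80

Resolving the block weight along and normal to the plane and applying the Mohr–Coulomb strength on the joint:
N' = W cosα = 682·cos53.9° = 401.8 kN/m
Driving force T = W sinα = 682·sin53.9° = 551.0 kN/m
Resisting force R = c·L + N'·tanφ_j = 40·13.7 + 401.8·tan48.0° = 548.0 + 446.3 = 994.3 kN/m
FS = R / T = 994.3 / 551.0 = 1.804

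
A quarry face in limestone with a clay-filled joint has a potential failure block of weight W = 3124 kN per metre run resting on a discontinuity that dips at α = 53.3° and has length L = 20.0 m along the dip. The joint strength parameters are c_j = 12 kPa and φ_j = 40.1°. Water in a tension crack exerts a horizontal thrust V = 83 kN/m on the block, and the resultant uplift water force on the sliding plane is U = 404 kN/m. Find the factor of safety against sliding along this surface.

Resolving the block weight along and normal to the plane and applying the Mohr–Coulomb strength on the joint:
N' = W cosα − U − V sinα = 3124·cos53.3° − 404 − 83·sin53.3° = 1396.4 kN/m
Driving force T = W sinα + V cosα = 3124·sin53.3° + 83·cos53.3° = 2554.3 kN/m
Resisting force R = c_j·L + N'·tanφ_j = 12·20.0 + 1396.4·tan40.1° = 240.0 + 1175.9 = 1415.9 kN/m
FS = R / T = 1415.9 / 2554.3 = 0.554

FS = 0.55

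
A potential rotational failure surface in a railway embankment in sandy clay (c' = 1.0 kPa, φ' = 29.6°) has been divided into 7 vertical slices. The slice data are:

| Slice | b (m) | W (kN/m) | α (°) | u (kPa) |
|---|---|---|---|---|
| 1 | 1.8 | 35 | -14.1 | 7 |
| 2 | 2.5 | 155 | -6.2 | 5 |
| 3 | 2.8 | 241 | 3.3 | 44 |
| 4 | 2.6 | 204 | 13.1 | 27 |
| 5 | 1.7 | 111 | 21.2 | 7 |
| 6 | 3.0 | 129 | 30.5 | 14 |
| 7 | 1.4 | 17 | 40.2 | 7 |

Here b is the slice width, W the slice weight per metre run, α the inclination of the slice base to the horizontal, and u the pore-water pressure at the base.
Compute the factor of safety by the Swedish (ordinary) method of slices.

Ordinary method of slices: FS = Σ[c'·Δl_i + (W_i cosα_i − u_i·Δl_i)·tanφ'] / Σ W_i sinα_i, with Δl_i = b_i / cosα_i.
Slice 1: Δl = 1.8/cos(-14.1°) = 1.856 m; N'_1 = 35·cos(-14.1°) − 7·1.856 = 21.0; c'Δl = 1.86; W sinα = -8.5
Slice 2: Δl = 2.5/cos(-6.2°) = 2.515 m; N'_2 = 155·cos(-6.2°) − 5·2.515 = 141.5; c'Δl = 2.51; W sinα = -16.7
Slice 3: Δl = 2.8/cos3.3° = 2.805 m; N'_3 = 241·cos3.3° − 44·2.805 = 117.2; c'Δl = 2.80; W sinα = 13.9
Slice 4: Δl = 2.6/cos13.1° = 2.669 m; N'_4 = 204·cos13.1° − 27·2.669 = 126.6; c'Δl = 2.67; W sinα = 46.2
Slice 5: Δl = 1.7/cos21.2° = 1.823 m; N'_5 = 111·cos21.2° − 7·1.823 = 90.7; c'Δl = 1.82; W sinα = 40.1
Slice 6: Δl = 3.0/cos30.5° = 3.482 m; N'_6 = 129·cos30.5° − 14·3.482 = 62.4; c'Δl = 3.48; W sinα = 65.5
Slice 7: Δl = 1.4/cos40.2° = 1.833 m; N'_7 = 17·cos40.2° − 7·1.833 = 0.2; c'Δl = 1.83; W sinα = 11.0
Σc'Δl = 17.0 kN/m; ΣN' = 559.6 kN/m; ΣW sinα = 151.4 kN/m
Resisting = 17.0 + 559.6·tan29.6° = 17.0 + 317.9 = 334.9 kN/m
FS = 334.9 / 151.4 = 2.211

FS = 2.21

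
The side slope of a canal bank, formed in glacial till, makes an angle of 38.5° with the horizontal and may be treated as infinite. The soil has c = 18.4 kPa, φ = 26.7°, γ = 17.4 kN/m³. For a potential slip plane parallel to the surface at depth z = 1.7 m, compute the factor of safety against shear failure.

FS = 1.91

For an infinite slope with a slip plane parallel to the surface (no pore pressure): FS = [c + γz cos²β tanφ] / [γz sinβ cosβ].
γz = 17.4·1.7 = 29.58 kN/m²
Numerator = 18.4 + 29.58·cos²38.5°·tan26.7° = 18.4 + 29.58·0.6125·0.5029 = 27.512 kPa
Denominator = 29.58·sin38.5°·cos38.5° = 29.58·0.6225·0.7826 = 14.411 kPa
FS = 27.512 / 14.411 = 1.909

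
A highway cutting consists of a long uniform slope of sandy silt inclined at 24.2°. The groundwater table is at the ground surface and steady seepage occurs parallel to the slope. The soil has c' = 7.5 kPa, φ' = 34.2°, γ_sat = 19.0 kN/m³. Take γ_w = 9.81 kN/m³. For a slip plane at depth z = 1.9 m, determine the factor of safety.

FS = 1.29

With seepage parallel to the slope and the water table at the surface, the effective normal stress on the slip plane uses the buoyant unit weight γ' = γ_sat − γ_w while the driving shear stress uses γ_sat:
FS = [c' + γ' z cos²β tanφ'] / [γ_sat z sinβ cosβ]
γ' = 19.0 − 9.81 = 9.19 kN/m³
Numerator = 7.5 + 9.19·1.9·cos²24.2°·tan34.2° = 7.5 + 9.19·1.9·0.8320·0.6796 = 17.372 kPa
Denominator = 19.0·1.9·sin24.2°·cos24.2° = 19.0·1.9·0.4099·0.9121 = 13.498 kPa
FS = 17.372 / 13.498 = 1.287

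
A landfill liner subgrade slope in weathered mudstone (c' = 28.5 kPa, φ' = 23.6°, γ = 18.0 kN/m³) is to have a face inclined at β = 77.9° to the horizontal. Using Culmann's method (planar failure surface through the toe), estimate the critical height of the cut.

Culmann's analysis gives the critical failure plane at α_cr = (β + φ')/2 = (77.9 + 23.6)/2 = 50.8°, and the critical height
H_c = (4c'/γ) · sinβ cosφ' / [1 − cos(β − φ')]
    = (4·28.5/18.0) · sin77.9°·cos23.6° / [1 − cos(54.3°)]
    = 6.333 · 0.9778·0.9164 / [1 − 0.5835]
    = 6.333 · 0.8960 / 0.4165
    = 13.63 m

H_c = 13.63 m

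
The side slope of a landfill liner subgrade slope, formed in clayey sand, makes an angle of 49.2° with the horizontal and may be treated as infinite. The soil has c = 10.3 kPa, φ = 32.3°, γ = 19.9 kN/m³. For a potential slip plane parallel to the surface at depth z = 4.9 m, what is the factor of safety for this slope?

FS = 0.76

For an infinite slope with a slip plane parallel to the surface (no pore pressure): FS = [c + γz cos²β tanφ] / [γz sinβ cosβ].
γz = 19.9·4.9 = 97.51 kN/m²
Numerator = 10.3 + 97.51·cos²49.2°·tan32.3° = 10.3 + 97.51·0.4270·0.6322 = 36.619 kPa
Denominator = 97.51·sin49.2°·cos49.2° = 97.51·0.7570·0.6534 = 48.232 kPa
FS = 36.619 / 48.232 = 0.759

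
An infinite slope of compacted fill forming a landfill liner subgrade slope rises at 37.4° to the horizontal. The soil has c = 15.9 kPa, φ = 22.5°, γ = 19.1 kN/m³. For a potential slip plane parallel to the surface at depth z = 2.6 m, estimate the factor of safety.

FS = 1.21

For an infinite slope with a slip plane parallel to the surface (no pore pressure): FS = [c + γz cos²β tanφ] / [γz sinβ cosβ].
γz = 19.1·2.6 = 49.66 kN/m²
Numerator = 15.9 + 49.66·cos²37.4°·tan22.5° = 15.9 + 49.66·0.6311·0.4142 = 28.882 kPa
Denominator = 49.66·sin37.4°·cos37.4° = 49.66·0.6074·0.7944 = 23.961 kPa
FS = 28.882 / 23.961 = 1.205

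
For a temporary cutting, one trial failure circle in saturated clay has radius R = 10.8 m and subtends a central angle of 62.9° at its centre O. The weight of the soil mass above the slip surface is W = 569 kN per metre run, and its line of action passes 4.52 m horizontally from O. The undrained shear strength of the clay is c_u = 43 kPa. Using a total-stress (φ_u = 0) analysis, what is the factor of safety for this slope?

FS = 2.14

Taking moments about the centre O, the resisting moment is provided by the undrained shear strength acting along the arc:
Arc length L_a = R·θ = 10.8·(62.9°·π/180) = 10.8·1.0978 = 11.86 m
M_R = c_u·L_a·R = 43·11.86·10.8 = 5506.1 kN·m/m
M_D = W·d = 569·4.52 = 2571.9 kN·m/m
FS = M_R / M_D = 5506.1 / 2571.9 = 2.141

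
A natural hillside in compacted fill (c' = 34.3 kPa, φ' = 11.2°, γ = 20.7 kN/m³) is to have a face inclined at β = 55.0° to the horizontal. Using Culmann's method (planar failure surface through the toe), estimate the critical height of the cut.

H_c = 19.14 m

Culmann's analysis gives the critical failure plane at α_cr = (β + φ')/2 = (55.0 + 11.2)/2 = 33.1°, and the critical height
H_c = (4c'/γ) · sinβ cosφ' / [1 − cos(β − φ')]
    = (4·34.3/20.7) · sin55.0°·cos11.2° / [1 − cos(43.8°)]
    = 6.628 · 0.8192·0.9810 / [1 − 0.7218]
    = 6.628 · 0.8036 / 0.2782
    = 19.14 m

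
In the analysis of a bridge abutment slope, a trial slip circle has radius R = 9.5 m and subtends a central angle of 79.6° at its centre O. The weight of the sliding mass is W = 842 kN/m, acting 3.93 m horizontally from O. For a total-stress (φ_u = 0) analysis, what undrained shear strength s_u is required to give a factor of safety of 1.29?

s_u = 34.0 kPa

FS = s_u·L_a·R / (W·d), so s_u = FS·W·d / (L_a·R).
Arc length L_a = R·θ = 9.5·(79.6°·π/180) = 9.5·1.3893 = 13.20 m
s_u = 1.29·842·3.93 / (13.20·9.5) = 4268.7 / 125.38 = 34.05 kPa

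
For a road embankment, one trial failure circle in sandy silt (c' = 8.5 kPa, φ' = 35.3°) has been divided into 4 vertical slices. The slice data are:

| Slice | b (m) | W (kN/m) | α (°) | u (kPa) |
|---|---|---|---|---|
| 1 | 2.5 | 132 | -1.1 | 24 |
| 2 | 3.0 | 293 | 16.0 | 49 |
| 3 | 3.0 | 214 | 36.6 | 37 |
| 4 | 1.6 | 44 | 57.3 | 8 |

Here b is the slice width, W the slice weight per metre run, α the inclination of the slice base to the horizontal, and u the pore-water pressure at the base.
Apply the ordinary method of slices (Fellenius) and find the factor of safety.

FS = 1.11

Ordinary method of slices: FS = Σ[c'·Δl_i + (W_i cosα_i − u_i·Δl_i)·tanφ'] / Σ W_i sinα_i, with Δl_i = b_i / cosα_i.
Slice 1: Δl = 2.5/cos(-1.1°) = 2.500 m; N'_1 = 132·cos(-1.1°) − 24·2.500 = 72.0; c'Δl = 21.25; W sinα = -2.5
Slice 2: Δl = 3.0/cos16.0° = 3.121 m; N'_2 = 293·cos16.0° − 49·3.121 = 128.7; c'Δl = 26.53; W sinα = 80.8
Slice 3: Δl = 3.0/cos36.6° = 3.737 m; N'_3 = 214·cos36.6° − 37·3.737 = 33.5; c'Δl = 31.76; W sinα = 127.6
Slice 4: Δl = 1.6/cos57.3° = 2.962 m; N'_4 = 44·cos57.3° − 8·2.962 = 0.1; c'Δl = 25.17; W sinα = 37.0
Σc'Δl = 104.7 kN/m; ΣN' = 234.3 kN/m; ΣW sinα = 242.8 kN/m
Resisting = 104.7 + 234.3·tan35.3° = 104.7 + 165.9 = 270.6 kN/m
FS = 270.6 / 242.8 = 1.114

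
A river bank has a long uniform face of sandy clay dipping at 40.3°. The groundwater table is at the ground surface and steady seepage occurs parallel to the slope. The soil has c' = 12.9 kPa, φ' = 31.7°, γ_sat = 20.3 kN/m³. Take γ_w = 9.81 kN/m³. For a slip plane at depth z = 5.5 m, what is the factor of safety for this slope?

With seepage parallel to the slope and the water table at the surface, the effective normal stress on the slip plane uses the buoyant unit weight γ' = γ_sat − γ_w while the driving shear stress uses γ_sat:
FS = [c' + γ' z cos²β tanφ'] / [γ_sat z sinβ cosβ]
γ' = 20.3 − 9.81 = 10.49 kN/m³
Numerator = 12.9 + 10.49·5.5·cos²40.3°·tan31.7° = 12.9 + 10.49·5.5·0.5817·0.6176 = 33.626 kPa
Denominator = 20.3·5.5·sin40.3°·cos40.3° = 20.3·5.5·0.6468·0.7627 = 55.075 kPa
FS = 33.626 / 55.075 = 0.611

FS = 0.61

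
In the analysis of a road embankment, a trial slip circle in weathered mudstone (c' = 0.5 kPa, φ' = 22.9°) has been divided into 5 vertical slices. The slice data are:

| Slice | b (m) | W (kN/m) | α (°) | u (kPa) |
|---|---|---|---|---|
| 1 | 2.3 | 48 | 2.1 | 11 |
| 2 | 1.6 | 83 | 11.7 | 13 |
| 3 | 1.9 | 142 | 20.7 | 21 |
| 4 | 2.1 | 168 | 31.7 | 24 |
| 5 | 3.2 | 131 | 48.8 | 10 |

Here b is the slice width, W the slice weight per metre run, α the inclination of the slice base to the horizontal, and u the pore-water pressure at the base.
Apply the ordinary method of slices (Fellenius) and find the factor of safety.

FS = 0.51

Ordinary method of slices: FS = Σ[c'·Δl_i + (W_i cosα_i − u_i·Δl_i)·tanφ'] / Σ W_i sinα_i, with Δl_i = b_i / cosα_i.
Slice 1: Δl = 2.3/cos2.1° = 2.302 m; N'_1 = 48·cos2.1° − 11·2.302 = 22.7; c'Δl = 1.15; W sinα = 1.8
Slice 2: Δl = 1.6/cos11.7° = 1.634 m; N'_2 = 83·cos11.7° − 13·1.634 = 60.0; c'Δl = 0.82; W sinα = 16.8
Slice 3: Δl = 1.9/cos20.7° = 2.031 m; N'_3 = 142·cos20.7° − 21·2.031 = 90.2; c'Δl = 1.02; W sinα = 50.2
Slice 4: Δl = 2.1/cos31.7° = 2.468 m; N'_4 = 168·cos31.7° − 24·2.468 = 83.7; c'Δl = 1.23; W sinα = 88.3
Slice 5: Δl = 3.2/cos48.8° = 4.858 m; N'_5 = 131·cos48.8° − 10·4.858 = 37.7; c'Δl = 2.43; W sinα = 98.6
Σc'Δl = 6.6 kN/m; ΣN' = 294.3 kN/m; ΣW sinα = 255.6 kN/m
Resisting = 6.6 + 294.3·tan22.9° = 6.6 + 124.3 = 131.0 kN/m
FS = 131.0 / 255.6 = 0.512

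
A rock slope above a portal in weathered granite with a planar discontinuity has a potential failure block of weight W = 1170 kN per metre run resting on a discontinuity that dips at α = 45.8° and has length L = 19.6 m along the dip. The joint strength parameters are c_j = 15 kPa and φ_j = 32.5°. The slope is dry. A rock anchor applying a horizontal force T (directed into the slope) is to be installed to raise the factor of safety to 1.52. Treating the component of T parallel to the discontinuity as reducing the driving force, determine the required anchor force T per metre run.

Resolving forces along and normal to the sliding plane, with the horizontal anchor force T adding T·sinα to the effective normal force and T·cosα acting up the plane against the driving force:
FS = [c_jL + (W cosα + T sinα) tanφ_j] / [W sinα − T cosα]
Without the anchor: N' = 815.7 kN/m, driving T_d = 838.8 kN/m, resisting R = 15·19.6 + 815.7·tan32.5° = 813.6 kN/m, FS = 0.97.
Setting FS = 1.52 and solving for T:
1.52·(838.8 − T cos45.8°) = 813.6 + T sin45.8°·tan32.5°
T·(sin45.8°·tan32.5° + 1.52·cos45.8°) = 1.52·838.8 − 813.6
T·(0.7169·0.6371 + 1.52·0.6972) = 1275.0 − 813.6 = 461.3
T·1.5164 = 461.3
T = 304.2 kN/m

T = 304 kN/m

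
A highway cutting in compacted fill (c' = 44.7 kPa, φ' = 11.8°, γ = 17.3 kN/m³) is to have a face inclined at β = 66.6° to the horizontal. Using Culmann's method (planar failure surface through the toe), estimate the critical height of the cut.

Culmann's analysis gives the critical failure plane at α_cr = (β + φ')/2 = (66.6 + 11.8)/2 = 39.2°, and the critical height
H_c = (4c'/γ) · sinβ cosφ' / [1 − cos(β − φ')]
    = (4·44.7/17.3) · sin66.6°·cos11.8° / [1 − cos(54.8°)]
    = 10.335 · 0.9178·0.9789 / [1 − 0.5764]
    = 10.335 · 0.8984 / 0.4236
    = 21.92 m

H_c = 21.92 m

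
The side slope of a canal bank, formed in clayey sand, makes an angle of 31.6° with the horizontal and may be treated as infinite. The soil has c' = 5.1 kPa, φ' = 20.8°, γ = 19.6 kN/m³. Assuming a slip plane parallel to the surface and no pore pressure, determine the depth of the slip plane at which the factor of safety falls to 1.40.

z = 0.75 m

Setting FS = 1.40 in FS = [c' + γz cos²β tanφ'] / [γz sinβ cosβ] and solving for z:
z = c' / [γ cosβ (FS·sinβ − cosβ·tanφ')]
  = 5.1 / [19.6·cos31.6°·(1.40·sin31.6° − cos31.6°·tan20.8°)]
  = 5.1 / [19.6·0.8517·(1.40·0.5240 − 0.8517·0.3799)]
  = 5.1 / 6.8451 = 0.745 m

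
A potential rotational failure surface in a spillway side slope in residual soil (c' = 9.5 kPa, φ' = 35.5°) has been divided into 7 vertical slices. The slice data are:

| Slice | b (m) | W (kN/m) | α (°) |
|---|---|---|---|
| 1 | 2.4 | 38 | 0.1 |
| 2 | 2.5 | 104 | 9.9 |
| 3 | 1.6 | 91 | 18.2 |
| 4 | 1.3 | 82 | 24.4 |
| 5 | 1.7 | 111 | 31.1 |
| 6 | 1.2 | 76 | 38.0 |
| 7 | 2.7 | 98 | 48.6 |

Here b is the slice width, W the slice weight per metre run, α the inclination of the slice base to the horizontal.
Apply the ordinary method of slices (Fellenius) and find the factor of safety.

FS = 2.02

Ordinary method of slices: FS = Σ[c'·Δl_i + (W_i cosα_i)·tanφ'] / Σ W_i sinα_i, with Δl_i = b_i / cosα_i.
Slice 1: Δl = 2.4/cos0.1° = 2.400 m; N'_1 = 38·cos0.1° = 38.0; c'Δl = 22.80; W sinα = 0.1
Slice 2: Δl = 2.5/cos9.9° = 2.538 m; N'_2 = 104·cos9.9° = 102.5; c'Δl = 24.11; W sinα = 17.9
Slice 3: Δl = 1.6/cos18.2° = 1.684 m; N'_3 = 91·cos18.2° = 86.4; c'Δl = 16.00; W sinα = 28.4
Slice 4: Δl = 1.3/cos24.4° = 1.427 m; N'_4 = 82·cos24.4° = 74.7; c'Δl = 13.56; W sinα = 33.9
Slice 5: Δl = 1.7/cos31.1° = 1.985 m; N'_5 = 111·cos31.1° = 95.0; c'Δl = 18.86; W sinα = 57.3
Slice 6: Δl = 1.2/cos38.0° = 1.523 m; N'_6 = 76·cos38.0° = 59.9; c'Δl = 14.47; W sinα = 46.8
Slice 7: Δl = 2.7/cos48.6° = 4.083 m; N'_7 = 98·cos48.6° = 64.8; c'Δl = 38.79; W sinα = 73.5
Σc'Δl = 148.6 kN/m; ΣN' = 521.3 kN/m; ΣW sinα = 257.9 kN/m
Resisting = 148.6 + 521.3·tan35.5° = 148.6 + 371.9 = 520.4 kN/m
FS = 520.4 / 257.9 = 2.018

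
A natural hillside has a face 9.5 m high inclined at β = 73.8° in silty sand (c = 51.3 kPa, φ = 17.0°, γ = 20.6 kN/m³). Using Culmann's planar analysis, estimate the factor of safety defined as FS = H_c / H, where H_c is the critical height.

FS = 2.13

H_c = (4c/γ) · sinβ cosφ / [1 − cos(β − φ)]
    = (4·51.3/20.6) · sin73.8°·cos17.0° / [1 − cos56.8°]
    = 9.961 · 0.9183 / 0.4524 = 20.22 m
FS = H_c / H = 20.22 / 9.5 = 2.128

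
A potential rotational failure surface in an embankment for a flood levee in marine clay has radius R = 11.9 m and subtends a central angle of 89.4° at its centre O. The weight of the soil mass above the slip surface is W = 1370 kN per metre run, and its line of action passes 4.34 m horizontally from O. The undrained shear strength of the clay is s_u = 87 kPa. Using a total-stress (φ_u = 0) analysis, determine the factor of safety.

FS = 3.23

Taking moments about the centre O, the resisting moment is provided by the undrained shear strength acting along the arc:
Arc length L_a = R·θ = 11.9·(89.4°·π/180) = 11.9·1.5603 = 18.57 m
M_R = s_u·L_a·R = 87·18.57·11.9 = 19223.3 kN·m/m
M_D = W·d = 1370·4.34 = 5945.8 kN·m/m
FS = M_R / M_D = 19223.3 / 5945.8 = 3.233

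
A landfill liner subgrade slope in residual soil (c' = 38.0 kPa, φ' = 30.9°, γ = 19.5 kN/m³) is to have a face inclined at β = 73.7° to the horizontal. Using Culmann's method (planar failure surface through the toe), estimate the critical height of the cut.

Culmann's analysis gives the critical failure plane at α_cr = (β + φ')/2 = (73.7 + 30.9)/2 = 52.3°, and the critical height
H_c = (4c'/γ) · sinβ cosφ' / [1 − cos(β − φ')]
    = (4·38.0/19.5) · sin73.7°·cos30.9° / [1 − cos(42.8°)]
    = 7.795 · 0.9598·0.8581 / [1 − 0.7337]
    = 7.795 · 0.8236 / 0.2663
    = 24.11 m

H_c = 24.11 m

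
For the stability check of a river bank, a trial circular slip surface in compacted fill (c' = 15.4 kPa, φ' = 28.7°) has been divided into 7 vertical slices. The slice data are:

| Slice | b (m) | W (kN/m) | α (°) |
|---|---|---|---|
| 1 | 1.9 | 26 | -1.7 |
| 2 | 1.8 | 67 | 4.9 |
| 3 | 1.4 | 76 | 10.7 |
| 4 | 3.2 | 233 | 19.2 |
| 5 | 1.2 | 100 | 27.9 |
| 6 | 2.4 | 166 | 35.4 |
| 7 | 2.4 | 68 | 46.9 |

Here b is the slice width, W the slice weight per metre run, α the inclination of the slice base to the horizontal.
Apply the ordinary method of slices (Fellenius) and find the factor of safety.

Ordinary method of slices: FS = Σ[c'·Δl_i + (W_i cosα_i)·tanφ'] / Σ W_i sinα_i, with Δl_i = b_i / cosα_i.
Slice 1: Δl = 1.9/cos(-1.7°) = 1.901 m; N'_1 = 26·cos(-1.7°) = 26.0; c'Δl = 29.27; W sinα = -0.8
Slice 2: Δl = 1.8/cos4.9° = 1.807 m; N'_2 = 67·cos4.9° = 66.8; c'Δl = 27.82; W sinα = 5.7
Slice 3: Δl = 1.4/cos10.7° = 1.425 m; N'_3 = 76·cos10.7° = 74.7; c'Δl = 21.94; W sinα = 14.1
Slice 4: Δl = 3.2/cos19.2° = 3.388 m; N'_4 = 233·cos19.2° = 220.0; c'Δl = 52.18; W sinα = 76.6
Slice 5: Δl = 1.2/cos27.9° = 1.358 m; N'_5 = 100·cos27.9° = 88.4; c'Δl = 20.91; W sinα = 46.8
Slice 6: Δl = 2.4/cos35.4° = 2.944 m; N'_6 = 166·cos35.4° = 135.3; c'Δl = 45.34; W sinα = 96.2
Slice 7: Δl = 2.4/cos46.9° = 3.513 m; N'_7 = 68·cos46.9° = 46.5; c'Δl = 54.09; W sinα = 49.7
Σc'Δl = 251.6 kN/m; ΣN' = 657.6 kN/m; ΣW sinα = 288.3 kN/m
Resisting = 251.6 + 657.6·tan28.7° = 251.6 + 360.0 = 611.6 kN/m
FS = 611.6 / 288.3 = 2.121

FS = 2.12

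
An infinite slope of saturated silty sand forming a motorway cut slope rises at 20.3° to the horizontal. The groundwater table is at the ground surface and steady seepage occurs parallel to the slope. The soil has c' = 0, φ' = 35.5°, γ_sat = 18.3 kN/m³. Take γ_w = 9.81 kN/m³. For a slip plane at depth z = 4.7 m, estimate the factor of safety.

With seepage parallel to the slope and the water table at the surface, the effective normal stress on the slip plane uses the buoyant unit weight γ' = γ_sat − γ_w while the driving shear stress uses γ_sat:
FS = [c' + γ' z cos²β tanφ'] / [γ_sat z sinβ cosβ]
(For c' = 0 this reduces to FS = (γ'/γ_sat)·tanφ'/tanβ.)
γ' = 18.3 − 9.81 = 8.49 kN/m³
Numerator = 0.0 + 8.49·4.7·cos²20.3°·tan35.5° = 0.0 + 8.49·4.7·0.8796·0.7133 = 25.037 kPa
Denominator = 18.3·4.7·sin20.3°·cos20.3° = 18.3·4.7·0.3469·0.9379 = 27.987 kPa
FS = 25.037 / 27.987 = 0.895

FS = 0.89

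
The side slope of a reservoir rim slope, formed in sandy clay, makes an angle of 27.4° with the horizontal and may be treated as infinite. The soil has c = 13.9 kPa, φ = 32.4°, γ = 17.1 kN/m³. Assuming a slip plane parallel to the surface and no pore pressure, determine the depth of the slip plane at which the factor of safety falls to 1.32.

Setting FS = 1.32 in FS = [c + γz cos²β tanφ] / [γz sinβ cosβ] and solving for z:
z = c / [γ cosβ (FS·sinβ − cosβ·tanφ)]
  = 13.9 / [17.1·cos27.4°·(1.32·sin27.4° − cos27.4°·tan32.4°)]
  = 13.9 / [17.1·0.8878·(1.32·0.4602 − 0.8878·0.6346)]
  = 13.9 / 0.6686 = 20.790 m

z = 20.79 m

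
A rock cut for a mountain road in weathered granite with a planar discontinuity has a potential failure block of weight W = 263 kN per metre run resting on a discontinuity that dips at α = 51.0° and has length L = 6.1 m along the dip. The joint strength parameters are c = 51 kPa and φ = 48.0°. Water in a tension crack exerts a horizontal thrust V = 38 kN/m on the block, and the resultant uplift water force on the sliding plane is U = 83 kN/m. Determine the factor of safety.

Resolving the block weight along and normal to the plane and applying the Mohr–Coulomb strength on the joint:
N' = W cosα − U − V sinα = 263·cos51.0° − 83 − 38·sin51.0° = 53.0 kN/m
Driving force T = W sinα + V cosα = 263·sin51.0° + 38·cos51.0° = 228.3 kN/m
Resisting force R = c·L + N'·tanφ = 51·6.1 + 53.0·tan48.0° = 311.1 + 58.8 = 369.9 kN/m
FS = R / T = 369.9 / 228.3 = 1.620

FS = 1.62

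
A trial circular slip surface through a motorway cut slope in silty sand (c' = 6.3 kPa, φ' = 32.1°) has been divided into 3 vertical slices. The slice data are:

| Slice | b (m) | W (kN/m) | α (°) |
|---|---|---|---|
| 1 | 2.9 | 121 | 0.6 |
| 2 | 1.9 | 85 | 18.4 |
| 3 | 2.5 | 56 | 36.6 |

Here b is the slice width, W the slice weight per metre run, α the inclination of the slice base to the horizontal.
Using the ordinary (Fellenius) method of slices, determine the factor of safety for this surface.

Ordinary method of slices: FS = Σ[c'·Δl_i + (W_i cosα_i)·tanφ'] / Σ W_i sinα_i, with Δl_i = b_i / cosα_i.
Slice 1: Δl = 2.9/cos0.6° = 2.900 m; N'_1 = 121·cos0.6° = 121.0; c'Δl = 18.27; W sinα = 1.3
Slice 2: Δl = 1.9/cos18.4° = 2.002 m; N'_2 = 85·cos18.4° = 80.7; c'Δl = 12.61; W sinα = 26.8
Slice 3: Δl = 2.5/cos36.6° = 3.114 m; N'_3 = 56·cos36.6° = 45.0; c'Δl = 19.62; W sinα = 33.4
Σc'Δl = 50.5 kN/m; ΣN' = 246.6 kN/m; ΣW sinα = 61.5 kN/m
Resisting = 50.5 + 246.6·tan32.1° = 50.5 + 154.7 = 205.2 kN/m
FS = 205.2 / 61.5 = 3.337

FS = 3.34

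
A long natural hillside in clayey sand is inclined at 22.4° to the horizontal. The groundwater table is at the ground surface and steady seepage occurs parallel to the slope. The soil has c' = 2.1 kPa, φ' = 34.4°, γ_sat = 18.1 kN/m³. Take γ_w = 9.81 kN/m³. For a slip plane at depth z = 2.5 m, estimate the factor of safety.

With seepage parallel to the slope and the water table at the surface, the effective normal stress on the slip plane uses the buoyant unit weight γ' = γ_sat − γ_w while the driving shear stress uses γ_sat:
FS = [c' + γ' z cos²β tanφ'] / [γ_sat z sinβ cosβ]
γ' = 18.1 − 9.81 = 8.29 kN/m³
Numerator = 2.1 + 8.29·2.5·cos²22.4°·tan34.4° = 2.1 + 8.29·2.5·0.8548·0.6847 = 14.230 kPa
Denominator = 18.1·2.5·sin22.4°·cos22.4° = 18.1·2.5·0.3811·0.9245 = 15.942 kPa
FS = 14.230 / 15.942 = 0.893

FS = 0.89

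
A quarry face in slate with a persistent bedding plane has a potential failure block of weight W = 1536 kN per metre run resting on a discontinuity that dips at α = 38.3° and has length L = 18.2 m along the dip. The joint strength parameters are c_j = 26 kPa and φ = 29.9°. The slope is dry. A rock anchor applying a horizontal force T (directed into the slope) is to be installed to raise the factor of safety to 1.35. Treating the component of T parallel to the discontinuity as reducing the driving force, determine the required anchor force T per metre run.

Resolving forces along and normal to the sliding plane, with the horizontal anchor force T adding T·sinα to the effective normal force and T·cosα acting up the plane against the driving force:
FS = [c_jL + (W cosα + T sinα) tanφ] / [W sinα − T cosα]
Without the anchor: N' = 1205.4 kN/m, driving T_d = 952.0 kN/m, resisting R = 26·18.2 + 1205.4·tan29.9° = 1166.3 kN/m, FS = 1.23.
Setting FS = 1.35 and solving for T:
1.35·(952.0 − T cos38.3°) = 1166.3 + T sin38.3°·tan29.9°
T·(sin38.3°·tan29.9° + 1.35·cos38.3°) = 1.35·952.0 − 1166.3
T·(0.6198·0.5750 + 1.35·0.7848) = 1285.2 − 1166.3 = 118.8
T·1.4158 = 118.8
T = 83.9 kN/m

T = 84 kN/m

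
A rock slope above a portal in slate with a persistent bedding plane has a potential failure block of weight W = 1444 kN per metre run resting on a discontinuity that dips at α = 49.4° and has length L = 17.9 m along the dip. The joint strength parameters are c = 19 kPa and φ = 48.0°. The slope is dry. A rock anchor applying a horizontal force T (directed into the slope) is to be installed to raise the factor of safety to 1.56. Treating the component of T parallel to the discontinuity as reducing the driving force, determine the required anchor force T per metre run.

Resolving forces along and normal to the sliding plane, with the horizontal anchor force T adding T·sinα to the effective normal force and T·cosα acting up the plane against the driving force:
FS = [cL + (W cosα + T sinα) tanφ] / [W sinα − T cosα]
Without the anchor: N' = 939.7 kN/m, driving T_d = 1096.4 kN/m, resisting R = 19·17.9 + 939.7·tan48.0° = 1383.8 kN/m, FS = 1.26.
Setting FS = 1.56 and solving for T:
1.56·(1096.4 − T cos49.4°) = 1383.8 + T sin49.4°·tan48.0°
T·(sin49.4°·tan48.0° + 1.56·cos49.4°) = 1.56·1096.4 − 1383.8
T·(0.7593·1.1106 + 1.56·0.6508) = 1710.4 − 1383.8 = 326.6
T·1.8585 = 326.6
T = 175.7 kN/m

T = 176 kN/m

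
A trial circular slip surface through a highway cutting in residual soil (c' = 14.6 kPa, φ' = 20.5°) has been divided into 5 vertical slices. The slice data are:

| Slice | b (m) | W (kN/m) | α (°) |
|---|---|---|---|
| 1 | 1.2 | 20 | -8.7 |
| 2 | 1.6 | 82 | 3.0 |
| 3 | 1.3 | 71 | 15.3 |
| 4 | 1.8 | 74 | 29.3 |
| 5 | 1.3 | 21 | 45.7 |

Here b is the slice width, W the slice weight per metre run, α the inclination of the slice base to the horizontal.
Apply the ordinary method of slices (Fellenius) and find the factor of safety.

Ordinary method of slices: FS = Σ[c'·Δl_i + (W_i cosα_i)·tanφ'] / Σ W_i sinα_i, with Δl_i = b_i / cosα_i.
Slice 1: Δl = 1.2/cos(-8.7°) = 1.214 m; N'_1 = 20·cos(-8.7°) = 19.8; c'Δl = 17.72; W sinα = -3.0
Slice 2: Δl = 1.6/cos3.0° = 1.602 m; N'_2 = 82·cos3.0° = 81.9; c'Δl = 23.39; W sinα = 4.3
Slice 3: Δl = 1.3/cos15.3° = 1.348 m; N'_3 = 71·cos15.3° = 68.5; c'Δl = 19.68; W sinα = 18.7
Slice 4: Δl = 1.8/cos29.3° = 2.064 m; N'_4 = 74·cos29.3° = 64.5; c'Δl = 30.14; W sinα = 36.2
Slice 5: Δl = 1.3/cos45.7° = 1.861 m; N'_5 = 21·cos45.7° = 14.7; c'Δl = 27.18; W sinα = 15.0
Σc'Δl = 118.1 kN/m; ΣN' = 249.3 kN/m; ΣW sinα = 71.2 kN/m
Resisting = 118.1 + 249.3·tan20.5° = 118.1 + 93.2 = 211.3 kN/m
FS = 211.3 / 71.2 = 2.966

FS = 2.97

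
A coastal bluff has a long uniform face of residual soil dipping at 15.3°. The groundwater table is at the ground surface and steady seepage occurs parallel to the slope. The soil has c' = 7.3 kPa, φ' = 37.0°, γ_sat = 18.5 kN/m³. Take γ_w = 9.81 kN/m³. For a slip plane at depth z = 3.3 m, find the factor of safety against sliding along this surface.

FS = 1.76

With seepage parallel to the slope and the water table at the surface, the effective normal stress on the slip plane uses the buoyant unit weight γ' = γ_sat − γ_w while the driving shear stress uses γ_sat:
FS = [c' + γ' z cos²β tanφ'] / [γ_sat z sinβ cosβ]
γ' = 18.5 − 9.81 = 8.69 kN/m³
Numerator = 7.3 + 8.69·3.3·cos²15.3°·tan37.0° = 7.3 + 8.69·3.3·0.9304·0.7536 = 27.405 kPa
Denominator = 18.5·3.3·sin15.3°·cos15.3° = 18.5·3.3·0.2639·0.9646 = 15.538 kPa
FS = 27.405 / 15.538 = 1.764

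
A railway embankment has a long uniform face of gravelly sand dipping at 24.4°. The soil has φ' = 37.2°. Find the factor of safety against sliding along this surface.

FS = 1.67

For a dry cohesionless infinite slope the factor of safety is FS = tanφ' / tanβ.
FS = tan37.2° / tan24.4° = 0.7590 / 0.4536 = 1.673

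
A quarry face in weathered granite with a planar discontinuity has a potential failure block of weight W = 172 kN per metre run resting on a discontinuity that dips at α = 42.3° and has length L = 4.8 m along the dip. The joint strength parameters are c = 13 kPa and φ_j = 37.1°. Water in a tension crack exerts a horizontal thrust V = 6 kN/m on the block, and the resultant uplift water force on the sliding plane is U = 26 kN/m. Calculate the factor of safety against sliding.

Resolving the block weight along and normal to the plane and applying the Mohr–Coulomb strength on the joint:
N' = W cosα − U − V sinα = 172·cos42.3° − 26 − 6·sin42.3° = 97.2 kN/m
Driving force T = W sinα + V cosα = 172·sin42.3° + 6·cos42.3° = 120.2 kN/m
Resisting force R = c·L + N'·tanφ_j = 13·4.8 + 97.2·tan37.1° = 62.4 + 73.5 = 135.9 kN/m
FS = R / T = 135.9 / 120.2 = 1.131

FS = 1.13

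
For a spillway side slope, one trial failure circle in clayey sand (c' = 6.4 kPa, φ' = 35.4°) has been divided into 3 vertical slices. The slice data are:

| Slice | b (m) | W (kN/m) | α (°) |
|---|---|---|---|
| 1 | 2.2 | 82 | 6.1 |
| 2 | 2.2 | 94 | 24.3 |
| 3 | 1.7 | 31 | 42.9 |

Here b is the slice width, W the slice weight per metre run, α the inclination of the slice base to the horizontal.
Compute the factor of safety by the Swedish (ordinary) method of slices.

FS = 2.62

Ordinary method of slices: FS = Σ[c'·Δl_i + (W_i cosα_i)·tanφ'] / Σ W_i sinα_i, with Δl_i = b_i / cosα_i.
Slice 1: Δl = 2.2/cos6.1° = 2.213 m; N'_1 = 82·cos6.1° = 81.5; c'Δl = 14.16; W sinα = 8.7
Slice 2: Δl = 2.2/cos24.3° = 2.414 m; N'_2 = 94·cos24.3° = 85.7; c'Δl = 15.45; W sinα = 38.7
Slice 3: Δl = 1.7/cos42.9° = 2.321 m; N'_3 = 31·cos42.9° = 22.7; c'Δl = 14.85; W sinα = 21.1
Σc'Δl = 44.5 kN/m; ΣN' = 189.9 kN/m; ΣW sinα = 68.5 kN/m
Resisting = 44.5 + 189.9·tan35.4° = 44.5 + 135.0 = 179.4 kN/m
FS = 179.4 / 68.5 = 2.619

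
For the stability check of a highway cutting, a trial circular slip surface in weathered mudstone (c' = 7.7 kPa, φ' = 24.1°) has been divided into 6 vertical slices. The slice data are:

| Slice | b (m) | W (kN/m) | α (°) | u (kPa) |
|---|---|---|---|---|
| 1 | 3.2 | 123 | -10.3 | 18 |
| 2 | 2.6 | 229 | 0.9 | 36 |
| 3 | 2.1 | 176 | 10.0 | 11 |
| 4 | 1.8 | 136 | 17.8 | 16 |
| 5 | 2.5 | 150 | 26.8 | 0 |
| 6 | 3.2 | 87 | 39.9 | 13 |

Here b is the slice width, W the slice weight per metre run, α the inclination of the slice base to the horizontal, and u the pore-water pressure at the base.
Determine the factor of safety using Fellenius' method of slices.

Ordinary method of slices: FS = Σ[c'·Δl_i + (W_i cosα_i − u_i·Δl_i)·tanφ'] / Σ W_i sinα_i, with Δl_i = b_i / cosα_i.
Slice 1: Δl = 3.2/cos(-10.3°) = 3.252 m; N'_1 = 123·cos(-10.3°) − 18·3.252 = 62.5; c'Δl = 25.04; W sinα = -22.0
Slice 2: Δl = 2.6/cos0.9° = 2.600 m; N'_2 = 229·cos0.9° − 36·2.600 = 135.4; c'Δl = 20.02; W sinα = 3.6
Slice 3: Δl = 2.1/cos10.0° = 2.132 m; N'_3 = 176·cos10.0° − 11·2.132 = 149.9; c'Δl = 16.42; W sinα = 30.6
Slice 4: Δl = 1.8/cos17.8° = 1.890 m; N'_4 = 136·cos17.8° − 16·1.890 = 99.2; c'Δl = 14.56; W sinα = 41.6
Slice 5: Δl = 2.5/cos26.8° = 2.801 m; N'_5 = 150·cos26.8° − 0·2.801 = 133.9; c'Δl = 21.57; W sinα = 67.6
Slice 6: Δl = 3.2/cos39.9° = 4.171 m; N'_6 = 87·cos39.9° − 13·4.171 = 12.5; c'Δl = 32.12; W sinα = 55.8
Σc'Δl = 129.7 kN/m; ΣN' = 593.4 kN/m; ΣW sinα = 177.2 kN/m
Resisting = 129.7 + 593.4·tan24.1° = 129.7 + 265.4 = 395.1 kN/m
FS = 395.1 / 177.2 = 2.230

FS = 2.23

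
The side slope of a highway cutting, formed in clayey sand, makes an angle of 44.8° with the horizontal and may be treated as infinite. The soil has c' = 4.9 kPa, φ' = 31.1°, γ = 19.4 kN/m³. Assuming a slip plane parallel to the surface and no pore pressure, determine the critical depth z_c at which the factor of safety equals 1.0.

Setting FS = 1.00 in FS = [c' + γz cos²β tanφ'] / [γz sinβ cosβ] and solving for z:
z = c' / [γ cosβ (FS·sinβ − cosβ·tanφ')]
  = 4.9 / [19.4·cos44.8°·(1.00·sin44.8° − cos44.8°·tan31.1°)]
  = 4.9 / [19.4·0.7096·(1.00·0.7046 − 0.7096·0.6032)]
  = 4.9 / 3.8075 = 1.287 m

z_c = 1.29 m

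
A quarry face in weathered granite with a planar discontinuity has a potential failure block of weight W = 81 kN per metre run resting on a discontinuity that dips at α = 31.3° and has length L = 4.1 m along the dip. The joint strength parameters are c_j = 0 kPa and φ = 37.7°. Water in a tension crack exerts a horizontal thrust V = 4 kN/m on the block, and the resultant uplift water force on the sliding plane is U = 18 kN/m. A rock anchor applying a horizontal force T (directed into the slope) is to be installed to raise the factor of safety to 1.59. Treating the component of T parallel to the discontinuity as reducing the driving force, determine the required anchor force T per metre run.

Resolving forces along and normal to the sliding plane, with the horizontal anchor force T adding T·sinα to the effective normal force and T·cosα acting up the plane against the driving force:
FS = [c_jL + (W cosα − U − V sinα + T sinα) tanφ] / [W sinα + V cosα − T cosα]
Without the anchor: N' = 49.1 kN/m, driving T_d = 45.5 kN/m, resisting R = 0·4.1 + 49.1·tan37.7° = 38.0 kN/m, FS = 0.83.
Setting FS = 1.59 and solving for T:
1.59·(45.5 − T cos31.3°) = 38.0 + T sin31.3°·tan37.7°
T·(sin31.3°·tan37.7° + 1.59·cos31.3°) = 1.59·45.5 − 38.0
T·(0.5195·0.7729 + 1.59·0.8545) = 72.3 − 38.0 = 34.4
T·1.7601 = 34.4
T = 19.5 kN/m

T = 20 kN/m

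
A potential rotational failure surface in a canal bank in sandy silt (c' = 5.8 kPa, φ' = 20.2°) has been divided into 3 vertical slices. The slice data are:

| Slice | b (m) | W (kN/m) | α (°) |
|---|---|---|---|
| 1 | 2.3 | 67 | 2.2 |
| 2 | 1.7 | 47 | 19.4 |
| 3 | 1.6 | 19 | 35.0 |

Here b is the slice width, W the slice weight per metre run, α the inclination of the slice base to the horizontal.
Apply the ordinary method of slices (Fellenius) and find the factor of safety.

Ordinary method of slices: FS = Σ[c'·Δl_i + (W_i cosα_i)·tanφ'] / Σ W_i sinα_i, with Δl_i = b_i / cosα_i.
Slice 1: Δl = 2.3/cos2.2° = 2.302 m; N'_1 = 67·cos2.2° = 67.0; c'Δl = 13.35; W sinα = 2.6
Slice 2: Δl = 1.7/cos19.4° = 1.802 m; N'_2 = 47·cos19.4° = 44.3; c'Δl = 10.45; W sinα = 15.6
Slice 3: Δl = 1.6/cos35.0° = 1.953 m; N'_3 = 19·cos35.0° = 15.6; c'Δl = 11.33; W sinα = 10.9
Σc'Δl = 35.1 kN/m; ΣN' = 126.8 kN/m; ΣW sinα = 29.1 kN/m
Resisting = 35.1 + 126.8·tan20.2° = 35.1 + 46.7 = 81.8 kN/m
FS = 81.8 / 29.1 = 2.813

FS = 2.81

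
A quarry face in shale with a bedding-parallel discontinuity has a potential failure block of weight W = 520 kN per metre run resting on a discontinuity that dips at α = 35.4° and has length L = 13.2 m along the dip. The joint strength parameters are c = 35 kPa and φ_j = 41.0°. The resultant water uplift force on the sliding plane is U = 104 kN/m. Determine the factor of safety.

FS = 2.46

Resolving the block weight along and normal to the plane and applying the Mohr–Coulomb strength on the joint:
N' = W cosα − U = 520·cos35.4° − 104 = 319.9 kN/m
Driving force T = W sinα = 520·sin35.4° = 301.2 kN/m
Resisting force R = c·L + N'·tanφ_j = 35·13.2 + 319.9·tan41.0° = 462.0 + 278.1 = 740.1 kN/m
FS = R / T = 740.1 / 301.2 = 2.457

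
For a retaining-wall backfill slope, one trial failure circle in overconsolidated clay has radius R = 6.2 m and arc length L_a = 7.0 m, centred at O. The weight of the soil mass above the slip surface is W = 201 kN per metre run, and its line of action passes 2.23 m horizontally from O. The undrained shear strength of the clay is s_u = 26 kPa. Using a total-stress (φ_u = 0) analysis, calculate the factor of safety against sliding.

FS = 2.52

Taking moments about the centre O, the resisting moment is provided by the undrained shear strength acting along the arc:
M_R = s_u·L_a·R = 26·7.00·6.2 = 1128.4 kN·m/m
M_D = W·d = 201·2.23 = 448.2 kN·m/m
FS = M_R / M_D = 1128.4 / 448.2 = 2.517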